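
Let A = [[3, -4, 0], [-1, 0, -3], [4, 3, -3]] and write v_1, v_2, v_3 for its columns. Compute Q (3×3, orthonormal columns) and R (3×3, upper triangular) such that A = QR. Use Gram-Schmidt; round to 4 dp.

Q = [[0.5883, -0.8000, -0.1177], [-0.1961, 0.0000, -0.9806], [0.7845, 0.6000, -0.1569]], R = [[5.0990, 0.0000, -1.7650], [0.0000, 5.0000, -1.8000], [0.0000, 0.0000, 3.4124]]

q_1 = v_1/‖v_1‖ = (3, -1, 4)/5.0990 = (0.5883, -0.1961, 0.7845).
r_{12} = q_1·v_2 = 0.0000.
u_2 = v_2 + 0.0000·q_1 = (-4.0000, 0.0000, 3.0000).
‖u_2‖ = 5.0000, so q_2 = (-0.8000, 0.0000, 0.6000).
r_{13} = q_1·v_3 = -1.7650; r_{23} = q_2·v_3 = -1.8000.
u_3 = v_3 + 1.7650·q_1 + 1.8000·q_2 = (-0.4015, -3.3462, -0.5354).
‖u_3‖ = 3.4124, so q_3 = (-0.1177, -0.9806, -0.1569).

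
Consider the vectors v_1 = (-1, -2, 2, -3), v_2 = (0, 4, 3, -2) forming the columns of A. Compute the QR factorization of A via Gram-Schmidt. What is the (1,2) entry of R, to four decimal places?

q_1 = v_1/‖v_1‖ = (-1, -2, 2, -3)/4.2426 = (-0.2357, -0.4714, 0.4714, -0.7071).
r_{12} = q_1·v_2 = 0.9428.

r_{12} = 0.9428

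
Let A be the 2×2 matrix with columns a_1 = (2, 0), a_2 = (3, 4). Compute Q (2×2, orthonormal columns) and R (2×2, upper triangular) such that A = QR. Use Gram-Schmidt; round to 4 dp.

Q = [[1.0000, 0.0000], [0.0000, 1.0000]], R = [[2.0000, 3.0000], [0.0000, 4.0000]]

a_1 = (2, 0); ‖a_1‖ = 2.0000, so e_1 = (1.0000, 0.0000).
e_1·a_2 = 1.0000·3 + 0.0000·4 = 3.0000.
u_2 = a_2 − 3.0000·e_1 = (0.0000, 4.0000).
‖u_2‖ = 4.0000, so e_2 = (0.0000, 1.0000).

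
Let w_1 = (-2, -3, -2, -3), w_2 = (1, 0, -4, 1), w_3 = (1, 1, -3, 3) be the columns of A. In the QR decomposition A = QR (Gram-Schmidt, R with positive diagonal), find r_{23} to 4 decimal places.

r_{23} = 4.0277

e_1 = w_1/‖w_1‖ = (-2, -3, -2, -3)/5.0990 = (-0.3922, -0.5883, -0.3922, -0.5883).
r_{12} = e_1·w_2 = 0.5883.
u_2 = w_2 − 0.5883·e_1 = (1.2308, 0.3462, -3.7692, 1.3462).
‖u_2‖ = 4.2016, so e_2 = (0.2929, 0.0824, -0.8971, 0.3204).
r_{23} = e_2·w_3 = 4.0277.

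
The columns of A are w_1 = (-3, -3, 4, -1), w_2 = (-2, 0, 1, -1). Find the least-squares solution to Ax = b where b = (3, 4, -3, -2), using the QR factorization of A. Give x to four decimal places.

w_1 = (-3, -3, 4, -1); ‖w_1‖ = 5.9161, so e_1 = (-0.5071, -0.5071, 0.6761, -0.1690).
e_1·w_2 = (-0.5071)·(-2) + (-0.5071)·0 + 0.6761·1 + (-0.1690)·(-1) = 1.8593.
u_2 = w_2 − 1.8593·e_1 = (-1.0571, 0.9429, -0.2571, -0.6857).
‖u_2‖ = 1.5946, so e_2 = (-0.6629, 0.5913, -0.1613, -0.4300).
Qᵀb = (-5.2400, 1.7201).
Back-substitute: x_2 = 1.7201/1.5946 = 1.0787.
x_1 = (-5.2400 − 1.8593·1.0787)/5.9161 = -1.2247.

x = (-1.2247, 1.0787)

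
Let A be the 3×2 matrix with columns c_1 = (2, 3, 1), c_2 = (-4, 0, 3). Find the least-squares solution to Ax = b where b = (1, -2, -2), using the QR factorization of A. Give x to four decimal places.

c_1 = (2, 3, 1); ‖c_1‖ = 3.7417, so e_1 = (0.5345, 0.8018, 0.2673).
e_1·c_2 = 0.5345·(-4) + 0.8018·0 + 0.2673·3 = -1.3363.
u_2 = c_2 + 1.3363·e_1 = (-3.2857, 1.0714, 3.3571).
‖u_2‖ = 4.8181, so e_2 = (-0.6819, 0.2224, 0.6968).
Qᵀb = (-1.6036, -2.5202).
Back-substitute: x_2 = -2.5202/4.8181 = -0.5231.
x_1 = (-1.6036 + 1.3363·(-0.5231))/3.7417 = -0.6154.

x = (-0.6154, -0.5231)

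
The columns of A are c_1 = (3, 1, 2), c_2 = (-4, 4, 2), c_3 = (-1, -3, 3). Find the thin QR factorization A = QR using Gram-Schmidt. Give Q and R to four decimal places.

c_1 = (3, 1, 2); ‖c_1‖ = 3.7417, so e_1 = (0.8018, 0.2673, 0.5345).
e_1·c_2 = 0.8018·(-4) + 0.2673·4 + 0.5345·2 = -1.0690.
u_2 = c_2 + 1.0690·e_1 = (-3.1429, 4.2857, 2.5714).
‖u_2‖ = 5.9040, so e_2 = (-0.5323, 0.7259, 0.4355).
e_1·c_3 = 0.8018·(-1) + 0.2673·(-3) + 0.5345·3 = 0.0000; e_2·c_3 = (-0.5323)·(-1) + 0.7259·(-3) + 0.4355·3 = -0.3388.
u_3 = c_3 + 0.0000·e_1 + 0.3388·e_2 = (-1.1803, -2.7541, 3.1475).
‖u_3‖ = 4.3457, so e_3 = (-0.2716, -0.6338, 0.7243).

Q = [[0.8018, -0.5323, -0.2716], [0.2673, 0.7259, -0.6338], [0.5345, 0.4355, 0.7243]], R = [[3.7417, -1.0690, 0.0000], [0.0000, 5.9040, -0.3388], [0.0000, 0.0000, 4.3457]]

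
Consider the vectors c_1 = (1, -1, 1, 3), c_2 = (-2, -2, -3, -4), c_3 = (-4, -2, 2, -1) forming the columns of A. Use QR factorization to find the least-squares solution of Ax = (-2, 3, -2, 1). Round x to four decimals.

x = (-0.7469, -0.3140, -0.0840)

c_1 = (1, -1, 1, 3); ‖c_1‖ = 3.4641, so q_1 = (0.2887, -0.2887, 0.2887, 0.8660).
q_1·c_2 = 0.2887·(-2) + (-0.2887)·(-2) + 0.2887·(-3) + 0.8660·(-4) = -4.3301.
u_2 = c_2 + 4.3301·q_1 = (-0.7500, -3.2500, -1.7500, -0.2500).
‖u_2‖ = 3.7749, so q_2 = (-0.1987, -0.8609, -0.4636, -0.0662).
q_1·c_3 = 0.2887·(-4) + (-0.2887)·(-2) + 0.2887·2 + 0.8660·(-1) = -0.8660; q_2·c_3 = (-0.1987)·(-4) + (-0.8609)·(-2) + (-0.4636)·2 + (-0.0662)·(-1) = 1.6557.
u_3 = c_3 + 0.8660·q_1 − 1.6557·q_2 = (-3.4211, -0.8246, 3.0175, -0.1404).
‖u_3‖ = 4.6378, so q_3 = (-0.7377, -0.1778, 0.6506, -0.0303).
Qᵀb = (-1.1547, -1.3245, -0.3896).
Back-substitute: x_3 = -0.3896/4.6378 = -0.0840.
x_2 = (-1.3245 − 1.6557·(-0.0840))/3.7749 = -0.3140.
x_1 = (-1.1547 + 4.3301·(-0.3140) + 0.8660·(-0.0840))/3.4641 = -0.7469.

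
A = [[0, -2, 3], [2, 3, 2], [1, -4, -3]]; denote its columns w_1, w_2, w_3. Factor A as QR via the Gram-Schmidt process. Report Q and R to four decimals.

Q = [[0.0000, -0.3766, 0.9264], [0.8944, 0.4143, 0.1684], [0.4472, -0.8286, -0.3369]], R = [[2.2361, 0.8944, 0.4472], [0.0000, 5.3104, 2.1844], [0.0000, 0.0000, 4.1265]]

w_1 = (0, 2, 1); ‖w_1‖ = 2.2361, so e_1 = (0.0000, 0.8944, 0.4472).
e_1·w_2 = 0.0000·(-2) + 0.8944·3 + 0.4472·(-4) = 0.8944.
u_2 = w_2 − 0.8944·e_1 = (-2.0000, 2.2000, -4.4000).
‖u_2‖ = 5.3104, so e_2 = (-0.3766, 0.4143, -0.8286).
e_1·w_3 = 0.0000·3 + 0.8944·2 + 0.4472·(-3) = 0.4472; e_2·w_3 = (-0.3766)·3 + 0.4143·2 + (-0.8286)·(-3) = 2.1844.
u_3 = w_3 − 0.4472·e_1 − 2.1844·e_2 = (3.8227, 0.6950, -1.3901).
‖u_3‖ = 4.1265, so e_3 = (0.9264, 0.1684, -0.3369).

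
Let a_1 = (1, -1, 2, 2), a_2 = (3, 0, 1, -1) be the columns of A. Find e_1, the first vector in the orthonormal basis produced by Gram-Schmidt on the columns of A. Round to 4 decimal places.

a_1 = (1, -1, 2, 2); ‖a_1‖ = 3.1623, so e_1 = (0.3162, -0.3162, 0.6325, 0.6325).

e_1 = (0.3162, -0.3162, 0.6325, 0.6325)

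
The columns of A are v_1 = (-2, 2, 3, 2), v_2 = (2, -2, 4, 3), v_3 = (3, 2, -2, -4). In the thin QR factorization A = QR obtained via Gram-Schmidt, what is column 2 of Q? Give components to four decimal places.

v_1 = (-2, 2, 3, 2); ‖v_1‖ = 4.5826, so q_1 = (-0.4364, 0.4364, 0.6547, 0.4364).
q_1·v_2 = (-0.4364)·2 + 0.4364·(-2) + 0.6547·4 + 0.4364·3 = 2.1822.
u_2 = v_2 − 2.1822·q_1 = (2.9524, -2.9524, 2.5714, 2.0476).
‖u_2‖ = 5.3140, so q_2 = (0.5556, -0.5556, 0.4839, 0.3853).

q_2 = (0.5556, -0.5556, 0.4839, 0.3853)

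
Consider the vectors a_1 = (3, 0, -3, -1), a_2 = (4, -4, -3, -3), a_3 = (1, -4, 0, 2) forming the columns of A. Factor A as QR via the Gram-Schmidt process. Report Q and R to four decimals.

e_1 = a_1/‖a_1‖ = (3, 0, -3, -1)/4.3589 = (0.6882, 0.0000, -0.6882, -0.2294).
r_{12} = e_1·a_2 = 5.5060.
u_2 = a_2 − 5.5060·e_1 = (0.2105, -4.0000, 0.7895, -1.7368).
‖u_2‖ = 4.4367, so e_2 = (0.0475, -0.9016, 0.1779, -0.3915).
r_{13} = e_1·a_3 = 0.2294; r_{23} = e_2·a_3 = 2.8708.
u_3 = a_3 − 0.2294·e_1 − 2.8708·e_2 = (0.7059, -1.4118, -0.3529, 3.1765).
‖u_3‖ = 3.5645, so e_3 = (0.1980, -0.3961, -0.0990, 0.8911).

Q = [[0.6882, 0.0475, 0.1980], [0.0000, -0.9016, -0.3961], [-0.6882, 0.1779, -0.0990], [-0.2294, -0.3915, 0.8911]], R = [[4.3589, 5.5060, 0.2294], [0.0000, 4.4367, 2.8708], [0.0000, 0.0000, 3.5645]]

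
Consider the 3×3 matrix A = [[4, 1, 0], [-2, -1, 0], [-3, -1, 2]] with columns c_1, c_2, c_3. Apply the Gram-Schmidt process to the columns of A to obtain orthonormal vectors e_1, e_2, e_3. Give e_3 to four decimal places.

c_1 = (4, -2, -3); ‖c_1‖ = 5.3852, so e_1 = (0.7428, -0.3714, -0.5571).
e_1·c_2 = 0.7428·1 + (-0.3714)·(-1) + (-0.5571)·(-1) = 1.6713.
u_2 = c_2 − 1.6713·e_1 = (-0.2414, -0.3793, -0.0690).
‖u_2‖ = 0.4549, so e_2 = (-0.5307, -0.8339, -0.1516).
e_1·c_3 = 0.7428·0 + (-0.3714)·0 + (-0.5571)·2 = -1.1142; e_2·c_3 = (-0.5307)·0 + (-0.8339)·0 + (-0.1516)·2 = -0.3032.
u_3 = c_3 + 1.1142·e_1 + 0.3032·e_2 = (0.6667, -0.6667, 1.3333).
‖u_3‖ = 1.6330, so e_3 = (0.4082, -0.4082, 0.8165).

e_3 = (0.4082, -0.4082, 0.8165)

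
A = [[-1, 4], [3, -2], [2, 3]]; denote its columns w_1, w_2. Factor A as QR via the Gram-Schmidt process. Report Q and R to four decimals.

q_1 = w_1/‖w_1‖ = (-1, 3, 2)/3.7417 = (-0.2673, 0.8018, 0.5345).
r_{12} = q_1·w_2 = -1.0690.
u_2 = w_2 + 1.0690·q_1 = (3.7143, -1.1429, 3.5714).
‖u_2‖ = 5.2780, so q_2 = (0.7037, -0.2165, 0.6767).

Q = [[-0.2673, 0.7037], [0.8018, -0.2165], [0.5345, 0.6767]], R = [[3.7417, -1.0690], [0.0000, 5.2780]]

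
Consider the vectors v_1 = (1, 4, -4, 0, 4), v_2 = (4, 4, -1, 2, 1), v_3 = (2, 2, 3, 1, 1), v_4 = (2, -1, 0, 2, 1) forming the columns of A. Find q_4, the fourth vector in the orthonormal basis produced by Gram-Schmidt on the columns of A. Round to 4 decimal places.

q_4 = (0.2700, -0.6554, -0.0735, 0.4769, 0.5144)

v_1 = (1, 4, -4, 0, 4); ‖v_1‖ = 7.0000, so q_1 = (0.1429, 0.5714, -0.5714, 0.0000, 0.5714).
q_1·v_2 = 0.1429·4 + 0.5714·4 + (-0.5714)·(-1) + 0.0000·2 + 0.5714·1 = 4.0000.
u_2 = v_2 − 4.0000·q_1 = (3.4286, 1.7143, 1.2857, 2.0000, -1.2857).
‖u_2‖ = 4.6904, so q_2 = (0.7310, 0.3655, 0.2741, 0.4264, -0.2741).
q_1·v_3 = 0.1429·2 + 0.5714·2 + (-0.5714)·3 + 0.0000·1 + 0.5714·1 = 0.2857; q_2·v_3 = 0.7310·2 + 0.3655·2 + 0.2741·3 + 0.4264·1 + (-0.2741)·1 = 3.1676.
u_3 = v_3 − 0.2857·q_1 − 3.1676·q_2 = (-0.3562, 0.6790, 2.2950, -0.3506, 1.7050).
‖u_3‖ = 2.9808, so q_3 = (-0.1195, 0.2278, 0.7699, -0.1176, 0.5720).
q_1·v_4 = 0.1429·2 + 0.5714·(-1) + (-0.5714)·0 + 0.0000·2 + 0.5714·1 = 0.2857; q_2·v_4 = 0.7310·2 + 0.3655·(-1) + 0.2741·0 + 0.4264·2 + (-0.2741)·1 = 1.6751; q_3·v_4 = (-0.1195)·2 + 0.2278·(-1) + 0.7699·0 + (-0.1176)·2 + 0.5720·1 = -0.1301.
u_4 = v_4 − 0.2857·q_1 − 1.6751·q_2 + 0.1301·q_3 = (0.7191, -1.7459, -0.1958, 1.2704, 1.3703).
‖u_4‖ = 2.6637, so q_4 = (0.2700, -0.6554, -0.0735, 0.4769, 0.5144).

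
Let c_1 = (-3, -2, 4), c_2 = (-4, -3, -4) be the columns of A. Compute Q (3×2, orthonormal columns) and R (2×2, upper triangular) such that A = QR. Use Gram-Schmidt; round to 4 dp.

Q = [[-0.5571, -0.5934], [-0.3714, -0.4477], [0.7428, -0.6689]], R = [[5.3852, 0.3714], [0.0000, 6.3923]]

c_1 = (-3, -2, 4); ‖c_1‖ = 5.3852, so e_1 = (-0.5571, -0.3714, 0.7428).
e_1·c_2 = (-0.5571)·(-4) + (-0.3714)·(-3) + 0.7428·(-4) = 0.3714.
u_2 = c_2 − 0.3714·e_1 = (-3.7931, -2.8621, -4.2759).
‖u_2‖ = 6.3923, so e_2 = (-0.5934, -0.4477, -0.6689).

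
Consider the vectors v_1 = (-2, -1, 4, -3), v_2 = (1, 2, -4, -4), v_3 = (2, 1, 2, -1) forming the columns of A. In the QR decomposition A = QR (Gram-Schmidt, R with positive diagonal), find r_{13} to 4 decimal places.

r_{13} = 1.0954

v_1 = (-2, -1, 4, -3); ‖v_1‖ = 5.4772, so e_1 = (-0.3651, -0.1826, 0.7303, -0.5477).
r_{13} = e_1·v_3 = 1.0954.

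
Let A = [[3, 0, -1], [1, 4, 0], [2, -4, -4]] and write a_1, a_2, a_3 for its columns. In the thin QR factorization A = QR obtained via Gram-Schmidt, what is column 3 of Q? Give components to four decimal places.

q_1 = a_1/‖a_1‖ = (3, 1, 2)/3.7417 = (0.8018, 0.2673, 0.5345).
r_{12} = q_1·a_2 = -1.0690.
u_2 = a_2 + 1.0690·q_1 = (0.8571, 4.2857, -3.4286).
‖u_2‖ = 5.5549, so q_2 = (0.1543, 0.7715, -0.6172).
r_{13} = q_1·a_3 = -2.9399; r_{23} = q_2·a_3 = 2.3146.
u_3 = a_3 + 2.9399·q_1 − 2.3146·q_2 = (1.0000, -1.0000, -1.0000).
‖u_3‖ = 1.7321, so q_3 = (0.5774, -0.5774, -0.5774).

q_3 = (0.5774, -0.5774, -0.5774)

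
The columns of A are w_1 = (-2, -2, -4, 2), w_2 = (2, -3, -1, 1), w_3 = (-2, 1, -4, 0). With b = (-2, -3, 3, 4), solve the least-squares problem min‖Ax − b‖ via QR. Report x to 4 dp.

x = (2.4920, -1.5040, -2.8747)

e_1 = w_1/‖w_1‖ = (-2, -2, -4, 2)/5.2915 = (-0.3780, -0.3780, -0.7559, 0.3780).
r_{12} = e_1·w_2 = 1.5119.
u_2 = w_2 − 1.5119·e_1 = (2.5714, -2.4286, 0.1429, 0.4286).
‖u_2‖ = 3.5657, so e_2 = (0.7212, -0.6811, 0.0401, 0.1202).
r_{13} = e_1·w_3 = 3.4017; r_{23} = e_2·w_3 = -2.2837.
u_3 = w_3 − 3.4017·e_1 + 2.2837·e_2 = (0.9326, 0.7303, -1.3371, -1.0112).
‖u_3‖ = 2.0527, so e_3 = (0.4543, 0.3558, -0.6514, -0.4926).
Qᵀb = (1.1339, 1.2019, -5.9008).
Back-substitute: x_3 = -5.9008/2.0527 = -2.8747.
x_2 = (1.2019 + 2.2837·(-2.8747))/3.5657 = -1.5040.
x_1 = (1.1339 − 1.5119·(-1.5040) − 3.4017·(-2.8747))/5.2915 = 2.4920.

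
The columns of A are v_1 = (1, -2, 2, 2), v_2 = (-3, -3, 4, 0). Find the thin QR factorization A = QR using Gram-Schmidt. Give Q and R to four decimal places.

Q = [[0.2774, -0.7740], [-0.5547, -0.2632], [0.5547, 0.4644], [0.5547, -0.3406]], R = [[3.6056, 3.0509], [0.0000, 4.9691]]

v_1 = (1, -2, 2, 2); ‖v_1‖ = 3.6056, so q_1 = (0.2774, -0.5547, 0.5547, 0.5547).
q_1·v_2 = 0.2774·(-3) + (-0.5547)·(-3) + 0.5547·4 + 0.5547·0 = 3.0509.
u_2 = v_2 − 3.0509·q_1 = (-3.8462, -1.3077, 2.3077, -1.6923).
‖u_2‖ = 4.9691, so q_2 = (-0.7740, -0.2632, 0.4644, -0.3406).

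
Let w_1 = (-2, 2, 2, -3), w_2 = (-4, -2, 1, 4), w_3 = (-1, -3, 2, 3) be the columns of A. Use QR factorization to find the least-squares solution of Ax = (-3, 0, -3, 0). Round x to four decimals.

w_1 = (-2, 2, 2, -3); ‖w_1‖ = 4.5826, so q_1 = (-0.4364, 0.4364, 0.4364, -0.6547).
q_1·w_2 = (-0.4364)·(-4) + 0.4364·(-2) + 0.4364·1 + (-0.6547)·4 = -1.3093.
u_2 = w_2 + 1.3093·q_1 = (-4.5714, -1.4286, 1.5714, 3.1429).
‖u_2‖ = 5.9402, so q_2 = (-0.7696, -0.2405, 0.2645, 0.5291).
q_1·w_3 = (-0.4364)·(-1) + 0.4364·(-3) + 0.4364·2 + (-0.6547)·3 = -1.9640; q_2·w_3 = (-0.7696)·(-1) + (-0.2405)·(-3) + 0.2645·2 + 0.5291·3 = 3.6074.
u_3 = w_3 + 1.9640·q_1 − 3.6074·q_2 = (0.9190, -1.2753, 1.9028, -0.1943).
‖u_3‖ = 2.4758, so q_3 = (0.3712, -0.5151, 0.7686, -0.0785).
Qᵀb = (0.0000, 1.5151, -3.4193).
Back-substitute: x_3 = -3.4193/2.4758 = -1.3811.
x_2 = (1.5151 − 3.6074·(-1.3811))/5.9402 = 1.0938.
x_1 = (0.0000 + 1.3093·1.0938 + 1.9640·(-1.3811))/4.5826 = -0.2794.

x = (-0.2794, 1.0938, -1.3811)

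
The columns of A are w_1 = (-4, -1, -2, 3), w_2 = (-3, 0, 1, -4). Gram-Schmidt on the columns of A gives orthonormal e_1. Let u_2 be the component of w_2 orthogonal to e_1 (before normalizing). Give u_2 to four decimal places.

u_2 = (-3.2667, -0.0667, 0.8667, -3.8000)

e_1 = w_1/‖w_1‖ = (-4, -1, -2, 3)/5.4772 = (-0.7303, -0.1826, -0.3651, 0.5477).
r_{12} = e_1·w_2 = -0.3651.
u_2 = w_2 + 0.3651·e_1 = (-3.2667, -0.0667, 0.8667, -3.8000).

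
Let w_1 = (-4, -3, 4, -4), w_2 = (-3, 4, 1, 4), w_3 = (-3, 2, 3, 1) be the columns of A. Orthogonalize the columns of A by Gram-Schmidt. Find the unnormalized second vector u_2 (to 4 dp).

u_2 = (-3.8421, 3.3684, 1.8421, 3.1579)

w_1 = (-4, -3, 4, -4); ‖w_1‖ = 7.5498, so e_1 = (-0.5298, -0.3974, 0.5298, -0.5298).
e_1·w_2 = (-0.5298)·(-3) + (-0.3974)·4 + 0.5298·1 + (-0.5298)·4 = -1.5894.
u_2 = w_2 + 1.5894·e_1 = (-3.8421, 3.3684, 1.8421, 3.1579).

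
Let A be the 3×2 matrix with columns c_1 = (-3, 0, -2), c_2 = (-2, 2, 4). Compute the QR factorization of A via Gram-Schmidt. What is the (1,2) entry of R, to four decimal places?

c_1 = (-3, 0, -2); ‖c_1‖ = 3.6056, so q_1 = (-0.8321, 0.0000, -0.5547).
r_{12} = q_1·c_2 = -0.5547.

r_{12} = -0.5547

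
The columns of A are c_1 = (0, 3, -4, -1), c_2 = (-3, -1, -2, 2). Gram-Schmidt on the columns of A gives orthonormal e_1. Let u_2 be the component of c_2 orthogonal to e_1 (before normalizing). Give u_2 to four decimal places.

u_2 = (-3.0000, -1.3462, -1.5385, 2.1154)

c_1 = (0, 3, -4, -1); ‖c_1‖ = 5.0990, so e_1 = (0.0000, 0.5883, -0.7845, -0.1961).
e_1·c_2 = 0.0000·(-3) + 0.5883·(-1) + (-0.7845)·(-2) + (-0.1961)·2 = 0.5883.
u_2 = c_2 − 0.5883·e_1 = (-3.0000, -1.3462, -1.5385, 2.1154).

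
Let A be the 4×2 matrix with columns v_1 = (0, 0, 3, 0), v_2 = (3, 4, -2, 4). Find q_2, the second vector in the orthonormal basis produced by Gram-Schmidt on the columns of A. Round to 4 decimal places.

q_2 = (0.4685, 0.6247, 0.0000, 0.6247)

v_1 = (0, 0, 3, 0); ‖v_1‖ = 3.0000, so q_1 = (0.0000, 0.0000, 1.0000, 0.0000).
q_1·v_2 = 0.0000·3 + 0.0000·4 + 1.0000·(-2) + 0.0000·4 = -2.0000.
u_2 = v_2 + 2.0000·q_1 = (3.0000, 4.0000, 0.0000, 4.0000).
‖u_2‖ = 6.4031, so q_2 = (0.4685, 0.6247, 0.0000, 0.6247).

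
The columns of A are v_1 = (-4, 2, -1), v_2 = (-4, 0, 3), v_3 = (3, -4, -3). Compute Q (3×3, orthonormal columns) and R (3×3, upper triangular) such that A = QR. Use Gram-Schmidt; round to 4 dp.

v_1 = (-4, 2, -1); ‖v_1‖ = 4.5826, so q_1 = (-0.8729, 0.4364, -0.2182).
q_1·v_2 = (-0.8729)·(-4) + 0.4364·0 + (-0.2182)·3 = 2.8368.
u_2 = v_2 − 2.8368·q_1 = (-1.5238, -1.2381, 3.6190).
‖u_2‖ = 4.1173, so q_2 = (-0.3701, -0.3007, 0.8790).
q_1·v_3 = (-0.8729)·3 + 0.4364·(-4) + (-0.2182)·(-3) = -3.7097; q_2·v_3 = (-0.3701)·3 + (-0.3007)·(-4) + 0.8790·(-3) = -2.5444.
u_3 = v_3 + 3.7097·q_1 + 2.5444·q_2 = (-1.1798, -3.1461, -1.5730).
‖u_3‖ = 3.7100, so q_3 = (-0.3180, -0.8480, -0.4240).

Q = [[-0.8729, -0.3701, -0.3180], [0.4364, -0.3007, -0.8480], [-0.2182, 0.8790, -0.4240]], R = [[4.5826, 2.8368, -3.7097], [0.0000, 4.1173, -2.5444], [0.0000, 0.0000, 3.7100]]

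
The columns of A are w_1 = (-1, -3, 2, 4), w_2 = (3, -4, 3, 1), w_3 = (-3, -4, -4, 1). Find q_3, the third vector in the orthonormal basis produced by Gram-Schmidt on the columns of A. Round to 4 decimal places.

q_3 = (-0.1570, -0.6822, -0.6827, -0.2095)

w_1 = (-1, -3, 2, 4); ‖w_1‖ = 5.4772, so q_1 = (-0.1826, -0.5477, 0.3651, 0.7303).
q_1·w_2 = (-0.1826)·3 + (-0.5477)·(-4) + 0.3651·3 + 0.7303·1 = 3.4689.
u_2 = w_2 − 3.4689·q_1 = (3.6333, -2.1000, 1.7333, -1.5333).
‖u_2‖ = 4.7924, so q_2 = (0.7582, -0.4382, 0.3617, -0.3200).
q_1·w_3 = (-0.1826)·(-3) + (-0.5477)·(-4) + 0.3651·(-4) + 0.7303·1 = 2.0083; q_2·w_3 = 0.7582·(-3) + (-0.4382)·(-4) + 0.3617·(-4) + (-0.3200)·1 = -2.2884.
u_3 = w_3 − 2.0083·q_1 + 2.2884·q_2 = (-0.8984, -3.9028, -3.9057, -1.1988).
‖u_3‖ = 5.7210, so q_3 = (-0.1570, -0.6822, -0.6827, -0.2095).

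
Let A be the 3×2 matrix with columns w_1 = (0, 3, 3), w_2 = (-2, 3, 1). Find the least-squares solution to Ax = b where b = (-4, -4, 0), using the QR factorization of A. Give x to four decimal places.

x = (-1.1111, 0.6667)

e_1 = w_1/‖w_1‖ = (0, 3, 3)/4.2426 = (0.0000, 0.7071, 0.7071).
r_{12} = e_1·w_2 = 2.8284.
u_2 = w_2 − 2.8284·e_1 = (-2.0000, 1.0000, -1.0000).
‖u_2‖ = 2.4495, so e_2 = (-0.8165, 0.4082, -0.4082).
Qᵀb = (-2.8284, 1.6330).
Back-substitute: x_2 = 1.6330/2.4495 = 0.6667.
x_1 = (-2.8284 − 2.8284·0.6667)/4.2426 = -1.1111.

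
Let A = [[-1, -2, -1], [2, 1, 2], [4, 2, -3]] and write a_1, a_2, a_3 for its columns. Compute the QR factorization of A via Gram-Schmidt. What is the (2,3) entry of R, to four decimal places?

r_{23} = 1.3663

q_1 = a_1/‖a_1‖ = (-1, 2, 4)/4.5826 = (-0.2182, 0.4364, 0.8729).
r_{12} = q_1·a_2 = 2.6186.
u_2 = a_2 − 2.6186·q_1 = (-1.4286, -0.1429, -0.2857).
‖u_2‖ = 1.4639, so q_2 = (-0.9759, -0.0976, -0.1952).
r_{23} = q_2·a_3 = 1.3663.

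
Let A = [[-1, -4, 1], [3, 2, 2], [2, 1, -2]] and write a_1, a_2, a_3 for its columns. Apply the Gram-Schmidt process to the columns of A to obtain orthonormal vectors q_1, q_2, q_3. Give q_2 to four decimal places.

a_1 = (-1, 3, 2); ‖a_1‖ = 3.7417, so q_1 = (-0.2673, 0.8018, 0.5345).
q_1·a_2 = (-0.2673)·(-4) + 0.8018·2 + 0.5345·1 = 3.2071.
u_2 = a_2 − 3.2071·q_1 = (-3.1429, -0.5714, -0.7143).
‖u_2‖ = 3.2733, so q_2 = (-0.9602, -0.1746, -0.2182).

q_2 = (-0.9602, -0.1746, -0.2182)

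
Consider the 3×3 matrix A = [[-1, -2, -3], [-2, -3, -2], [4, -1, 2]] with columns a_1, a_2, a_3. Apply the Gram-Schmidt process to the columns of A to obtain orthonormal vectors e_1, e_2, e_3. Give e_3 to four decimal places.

e_3 = (-0.8397, 0.5398, 0.0600)

a_1 = (-1, -2, 4); ‖a_1‖ = 4.5826, so e_1 = (-0.2182, -0.4364, 0.8729).
e_1·a_2 = (-0.2182)·(-2) + (-0.4364)·(-3) + 0.8729·(-1) = 0.8729.
u_2 = a_2 − 0.8729·e_1 = (-1.8095, -2.6190, -1.7619).
‖u_2‖ = 3.6384, so e_2 = (-0.4973, -0.7198, -0.4843).
e_1·a_3 = (-0.2182)·(-3) + (-0.4364)·(-2) + 0.8729·2 = 3.2733; e_2·a_3 = (-0.4973)·(-3) + (-0.7198)·(-2) + (-0.4843)·2 = 1.9632.
u_3 = a_3 − 3.2733·e_1 − 1.9632·e_2 = (-1.3094, 0.8417, 0.0935).
‖u_3‖ = 1.5594, so e_3 = (-0.8397, 0.5398, 0.0600).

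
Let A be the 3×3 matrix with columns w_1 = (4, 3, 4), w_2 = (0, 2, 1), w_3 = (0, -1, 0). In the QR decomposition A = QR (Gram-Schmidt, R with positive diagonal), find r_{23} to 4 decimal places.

r_{23} = -0.7925

w_1 = (4, 3, 4); ‖w_1‖ = 6.4031, so e_1 = (0.6247, 0.4685, 0.6247).
e_1·w_2 = 0.6247·0 + 0.4685·2 + 0.6247·1 = 1.5617.
u_2 = w_2 − 1.5617·e_1 = (-0.9756, 1.2683, 0.0244).
‖u_2‖ = 1.6003, so e_2 = (-0.6096, 0.7925, 0.0152).
r_{23} = e_2·w_3 = -0.7925.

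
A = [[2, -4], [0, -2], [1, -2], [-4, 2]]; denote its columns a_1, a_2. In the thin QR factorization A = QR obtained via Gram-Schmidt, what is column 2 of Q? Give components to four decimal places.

e_2 = (-0.6447, -0.5641, -0.3223, -0.4029)

a_1 = (2, 0, 1, -4); ‖a_1‖ = 4.5826, so e_1 = (0.4364, 0.0000, 0.2182, -0.8729).
e_1·a_2 = 0.4364·(-4) + 0.0000·(-2) + 0.2182·(-2) + (-0.8729)·2 = -3.9279.
u_2 = a_2 + 3.9279·e_1 = (-2.2857, -2.0000, -1.1429, -1.4286).
‖u_2‖ = 3.5456, so e_2 = (-0.6447, -0.5641, -0.3223, -0.4029).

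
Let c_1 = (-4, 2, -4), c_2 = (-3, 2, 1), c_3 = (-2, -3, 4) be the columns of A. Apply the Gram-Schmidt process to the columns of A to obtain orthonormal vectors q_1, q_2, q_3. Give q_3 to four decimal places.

q_1 = c_1/‖c_1‖ = (-4, 2, -4)/6.0000 = (-0.6667, 0.3333, -0.6667).
r_{12} = q_1·c_2 = 2.0000.
u_2 = c_2 − 2.0000·q_1 = (-1.6667, 1.3333, 2.3333).
‖u_2‖ = 3.1623, so q_2 = (-0.5270, 0.4216, 0.7379).
r_{13} = q_1·c_3 = -2.3333; r_{23} = q_2·c_3 = 2.7406.
u_3 = c_3 + 2.3333·q_1 − 2.7406·q_2 = (-2.1111, -3.3778, 0.4222).
‖u_3‖ = 4.0056, so q_3 = (-0.5270, -0.8433, 0.1054).

q_3 = (-0.5270, -0.8433, 0.1054)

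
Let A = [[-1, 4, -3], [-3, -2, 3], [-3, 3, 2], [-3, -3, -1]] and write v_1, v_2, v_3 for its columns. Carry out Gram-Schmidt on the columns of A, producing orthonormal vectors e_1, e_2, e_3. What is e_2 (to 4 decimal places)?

e_1 = v_1/‖v_1‖ = (-1, -3, -3, -3)/5.2915 = (-0.1890, -0.5669, -0.5669, -0.5669).
r_{12} = e_1·v_2 = 0.3780.
u_2 = v_2 − 0.3780·e_1 = (4.0714, -1.7857, 3.2143, -2.7857).
‖u_2‖ = 6.1528, so e_2 = (0.6617, -0.2902, 0.5224, -0.4528).

e_2 = (0.6617, -0.2902, 0.5224, -0.4528)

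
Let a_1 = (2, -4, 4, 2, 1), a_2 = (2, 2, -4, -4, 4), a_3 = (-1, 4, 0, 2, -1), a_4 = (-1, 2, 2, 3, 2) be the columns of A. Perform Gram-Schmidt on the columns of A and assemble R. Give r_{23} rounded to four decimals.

r_{23} = -2.2820

a_1 = (2, -4, 4, 2, 1); ‖a_1‖ = 6.4031, so q_1 = (0.3123, -0.6247, 0.6247, 0.3123, 0.1562).
q_1·a_2 = 0.3123·2 + (-0.6247)·2 + 0.6247·(-4) + 0.3123·(-4) + 0.1562·4 = -3.7482.
u_2 = a_2 + 3.7482·q_1 = (3.1707, -0.3415, -1.6585, -2.8293, 4.5854).
‖u_2‖ = 6.4770, so q_2 = (0.4895, -0.0527, -0.2561, -0.4368, 0.7079).
r_{23} = q_2·a_3 = -2.2820.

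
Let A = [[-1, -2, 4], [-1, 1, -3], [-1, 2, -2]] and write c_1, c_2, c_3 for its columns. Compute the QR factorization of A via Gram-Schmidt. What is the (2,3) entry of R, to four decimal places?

r_{23} = -4.9820

e_1 = c_1/‖c_1‖ = (-1, -1, -1)/1.7321 = (-0.5774, -0.5774, -0.5774).
r_{12} = e_1·c_2 = -0.5774.
u_2 = c_2 + 0.5774·e_1 = (-2.3333, 0.6667, 1.6667).
‖u_2‖ = 2.9439, so e_2 = (-0.7926, 0.2265, 0.5661).
r_{23} = e_2·c_3 = -4.9820.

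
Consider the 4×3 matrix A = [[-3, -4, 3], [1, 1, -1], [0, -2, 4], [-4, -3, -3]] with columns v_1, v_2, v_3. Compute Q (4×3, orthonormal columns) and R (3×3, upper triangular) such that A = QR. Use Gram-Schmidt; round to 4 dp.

Q = [[-0.5883, -0.4568, 0.4101], [0.1961, 0.0158, -0.6468], [0.0000, -0.8191, -0.4397], [-0.7845, 0.3466, -0.4692]], R = [[5.0990, 4.9029, 0.3922], [0.0000, 2.4416, -5.7024], [0.0000, 0.0000, 1.5261]]

v_1 = (-3, 1, 0, -4); ‖v_1‖ = 5.0990, so e_1 = (-0.5883, 0.1961, 0.0000, -0.7845).
e_1·v_2 = (-0.5883)·(-4) + 0.1961·1 + 0.0000·(-2) + (-0.7845)·(-3) = 4.9029.
u_2 = v_2 − 4.9029·e_1 = (-1.1154, 0.0385, -2.0000, 0.8462).
‖u_2‖ = 2.4416, so e_2 = (-0.4568, 0.0158, -0.8191, 0.3466).
e_1·v_3 = (-0.5883)·3 + 0.1961·(-1) + 0.0000·4 + (-0.7845)·(-3) = 0.3922; e_2·v_3 = (-0.4568)·3 + 0.0158·(-1) + (-0.8191)·4 + 0.3466·(-3) = -5.7024.
u_3 = v_3 − 0.3922·e_1 + 5.7024·e_2 = (0.6258, -0.9871, -0.6710, -0.7161).
‖u_3‖ = 1.5261, so e_3 = (0.4101, -0.6468, -0.4397, -0.4692).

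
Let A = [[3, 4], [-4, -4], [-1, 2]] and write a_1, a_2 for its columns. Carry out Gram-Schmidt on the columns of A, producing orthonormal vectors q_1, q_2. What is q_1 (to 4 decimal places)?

q_1 = (0.5883, -0.7845, -0.1961)

q_1 = a_1/‖a_1‖ = (3, -4, -1)/5.0990 = (0.5883, -0.7845, -0.1961).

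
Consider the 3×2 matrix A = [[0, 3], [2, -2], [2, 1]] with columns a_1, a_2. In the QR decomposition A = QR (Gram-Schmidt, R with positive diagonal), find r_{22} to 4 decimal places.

e_1 = a_1/‖a_1‖ = (0, 2, 2)/2.8284 = (0.0000, 0.7071, 0.7071).
r_{12} = e_1·a_2 = -0.7071.
u_2 = a_2 + 0.7071·e_1 = (3.0000, -1.5000, 1.5000).
r_{22} = ‖u_2‖ = 3.6742.

r_{22} = 3.6742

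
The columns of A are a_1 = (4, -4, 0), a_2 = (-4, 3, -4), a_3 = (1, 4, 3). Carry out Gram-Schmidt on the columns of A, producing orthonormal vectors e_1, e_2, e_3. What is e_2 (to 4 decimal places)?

e_2 = (-0.1231, -0.1231, -0.9847)

a_1 = (4, -4, 0); ‖a_1‖ = 5.6569, so e_1 = (0.7071, -0.7071, 0.0000).
e_1·a_2 = 0.7071·(-4) + (-0.7071)·3 + 0.0000·(-4) = -4.9497.
u_2 = a_2 + 4.9497·e_1 = (-0.5000, -0.5000, -4.0000).
‖u_2‖ = 4.0620, so e_2 = (-0.1231, -0.1231, -0.9847).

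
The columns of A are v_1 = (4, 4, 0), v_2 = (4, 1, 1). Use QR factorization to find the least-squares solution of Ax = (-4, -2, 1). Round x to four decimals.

q_1 = v_1/‖v_1‖ = (4, 4, 0)/5.6569 = (0.7071, 0.7071, 0.0000).
r_{12} = q_1·v_2 = 3.5355.
u_2 = v_2 − 3.5355·q_1 = (1.5000, -1.5000, 1.0000).
‖u_2‖ = 2.3452, so q_2 = (0.6396, -0.6396, 0.4264).
Qᵀb = (-4.2426, -0.8528).
Back-substitute: x_2 = -0.8528/2.3452 = -0.3636.
x_1 = (-4.2426 − 3.5355·(-0.3636))/5.6569 = -0.5227.

x = (-0.5227, -0.3636)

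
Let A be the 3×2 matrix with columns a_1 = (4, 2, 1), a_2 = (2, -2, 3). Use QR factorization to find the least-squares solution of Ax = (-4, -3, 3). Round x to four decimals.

x = (-1.2078, 0.9091)

a_1 = (4, 2, 1); ‖a_1‖ = 4.5826, so e_1 = (0.8729, 0.4364, 0.2182).
e_1·a_2 = 0.8729·2 + 0.4364·(-2) + 0.2182·3 = 1.5275.
u_2 = a_2 − 1.5275·e_1 = (0.6667, -2.6667, 2.6667).
‖u_2‖ = 3.8297, so e_2 = (0.1741, -0.6963, 0.6963).
Qᵀb = (-4.1461, 3.4816).
Back-substitute: x_2 = 3.4816/3.8297 = 0.9091.
x_1 = (-4.1461 − 1.5275·0.9091)/4.5826 = -1.2078.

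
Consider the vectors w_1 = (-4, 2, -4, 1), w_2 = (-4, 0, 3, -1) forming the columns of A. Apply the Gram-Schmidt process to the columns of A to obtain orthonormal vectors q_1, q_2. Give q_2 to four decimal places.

q_2 = (-0.7243, -0.0320, 0.6550, -0.2130)

w_1 = (-4, 2, -4, 1); ‖w_1‖ = 6.0828, so q_1 = (-0.6576, 0.3288, -0.6576, 0.1644).
q_1·w_2 = (-0.6576)·(-4) + 0.3288·0 + (-0.6576)·3 + 0.1644·(-1) = 0.4932.
u_2 = w_2 − 0.4932·q_1 = (-3.6757, -0.1622, 3.3243, -1.0811).
‖u_2‖ = 5.0751, so q_2 = (-0.7243, -0.0320, 0.6550, -0.2130).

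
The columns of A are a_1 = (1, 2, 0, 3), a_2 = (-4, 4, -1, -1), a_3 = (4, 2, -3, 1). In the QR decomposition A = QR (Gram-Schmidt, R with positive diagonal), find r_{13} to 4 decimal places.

r_{13} = 2.9399

a_1 = (1, 2, 0, 3); ‖a_1‖ = 3.7417, so e_1 = (0.2673, 0.5345, 0.0000, 0.8018).
r_{13} = e_1·a_3 = 2.9399.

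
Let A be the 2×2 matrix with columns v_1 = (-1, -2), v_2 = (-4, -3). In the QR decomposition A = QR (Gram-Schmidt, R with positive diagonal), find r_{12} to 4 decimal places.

r_{12} = 4.4721

e_1 = v_1/‖v_1‖ = (-1, -2)/2.2361 = (-0.4472, -0.8944).
r_{12} = e_1·v_2 = 4.4721.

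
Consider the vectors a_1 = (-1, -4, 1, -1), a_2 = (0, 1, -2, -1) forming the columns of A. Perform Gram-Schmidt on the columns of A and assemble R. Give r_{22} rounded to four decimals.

a_1 = (-1, -4, 1, -1); ‖a_1‖ = 4.3589, so e_1 = (-0.2294, -0.9177, 0.2294, -0.2294).
e_1·a_2 = (-0.2294)·0 + (-0.9177)·1 + 0.2294·(-2) + (-0.2294)·(-1) = -1.1471.
u_2 = a_2 + 1.1471·e_1 = (-0.2632, -0.0526, -1.7368, -1.2632).
r_{22} = ‖u_2‖ = 2.1643.

r_{22} = 2.1643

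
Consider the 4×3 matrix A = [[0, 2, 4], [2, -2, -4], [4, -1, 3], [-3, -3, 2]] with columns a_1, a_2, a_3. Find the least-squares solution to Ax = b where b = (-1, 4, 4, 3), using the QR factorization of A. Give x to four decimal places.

e_1 = a_1/‖a_1‖ = (0, 2, 4, -3)/5.3852 = (0.0000, 0.3714, 0.7428, -0.5571).
r_{12} = e_1·a_2 = 0.1857.
u_2 = a_2 − 0.1857·e_1 = (2.0000, -2.0690, -1.1379, -2.8966).
‖u_2‖ = 4.2386, so e_2 = (0.4719, -0.4881, -0.2685, -0.6834).
r_{13} = e_1·a_3 = -0.3714; r_{23} = e_2·a_3 = 1.6678.
u_3 = a_3 + 0.3714·e_1 − 1.6678·e_2 = (3.2131, -3.0480, 3.7236, 2.9328).
‖u_3‖ = 6.4870, so e_3 = (0.4953, -0.4699, 0.5740, 0.4521).
Qᵀb = (2.7854, -5.5484, 1.2776).
Back-substitute: x_3 = 1.2776/6.4870 = 0.1970.
x_2 = (-5.5484 − 1.6678·0.1970)/4.2386 = -1.3865.
x_1 = (2.7854 − 0.1857·(-1.3865) + 0.3714·0.1970)/5.3852 = 0.5786.

x = (0.5786, -1.3865, 0.1970)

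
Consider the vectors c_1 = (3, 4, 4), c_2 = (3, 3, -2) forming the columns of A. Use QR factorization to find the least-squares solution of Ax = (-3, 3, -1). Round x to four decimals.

x = (-0.0655, 0.1296)

c_1 = (3, 4, 4); ‖c_1‖ = 6.4031, so q_1 = (0.4685, 0.6247, 0.6247).
q_1·c_2 = 0.4685·3 + 0.6247·3 + 0.6247·(-2) = 2.0303.
u_2 = c_2 − 2.0303·q_1 = (2.0488, 1.7317, -3.2683).
‖u_2‖ = 4.2282, so q_2 = (0.4845, 0.4096, -0.7730).
Qᵀb = (-0.1562, 0.5480).
Back-substitute: x_2 = 0.5480/4.2282 = 0.1296.
x_1 = (-0.1562 − 2.0303·0.1296)/6.4031 = -0.0655.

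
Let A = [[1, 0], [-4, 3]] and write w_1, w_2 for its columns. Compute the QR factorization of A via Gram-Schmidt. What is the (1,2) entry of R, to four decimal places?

q_1 = w_1/‖w_1‖ = (1, -4)/4.1231 = (0.2425, -0.9701).
r_{12} = q_1·w_2 = -2.9104.

r_{12} = -2.9104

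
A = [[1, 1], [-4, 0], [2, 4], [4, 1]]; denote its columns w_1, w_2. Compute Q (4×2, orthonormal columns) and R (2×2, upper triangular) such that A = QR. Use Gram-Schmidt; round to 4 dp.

Q = [[0.1644, 0.1770], [-0.6576, 0.3835], [0.3288, 0.8997], [0.6576, -0.1106]], R = [[6.0828, 2.1372], [0.0000, 3.6650]]

w_1 = (1, -4, 2, 4); ‖w_1‖ = 6.0828, so e_1 = (0.1644, -0.6576, 0.3288, 0.6576).
e_1·w_2 = 0.1644·1 + (-0.6576)·0 + 0.3288·4 + 0.6576·1 = 2.1372.
u_2 = w_2 − 2.1372·e_1 = (0.6486, 1.4054, 3.2973, -0.4054).
‖u_2‖ = 3.6650, so e_2 = (0.1770, 0.3835, 0.8997, -0.1106).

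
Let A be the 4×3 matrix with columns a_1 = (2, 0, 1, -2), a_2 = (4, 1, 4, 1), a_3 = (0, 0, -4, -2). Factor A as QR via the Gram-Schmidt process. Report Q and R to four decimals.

Q = [[0.6667, 0.3716, 0.5783], [0.0000, 0.2090, 0.3253], [0.3333, 0.6038, -0.7148], [-0.6667, 0.6735, 0.2209]], R = [[3.0000, 3.3333, 0.0000], [0.0000, 4.7842, -3.7624], [0.0000, 0.0000, 2.4176]]

a_1 = (2, 0, 1, -2); ‖a_1‖ = 3.0000, so e_1 = (0.6667, 0.0000, 0.3333, -0.6667).
e_1·a_2 = 0.6667·4 + 0.0000·1 + 0.3333·4 + (-0.6667)·1 = 3.3333.
u_2 = a_2 − 3.3333·e_1 = (1.7778, 1.0000, 2.8889, 3.2222).
‖u_2‖ = 4.7842, so e_2 = (0.3716, 0.2090, 0.6038, 0.6735).
e_1·a_3 = 0.6667·0 + 0.0000·0 + 0.3333·(-4) + (-0.6667)·(-2) = 0.0000; e_2·a_3 = 0.3716·0 + 0.2090·0 + 0.6038·(-4) + 0.6735·(-2) = -3.7624.
u_3 = a_3 + 0.0000·e_1 + 3.7624·e_2 = (1.3981, 0.7864, -1.7282, 0.5340).
‖u_3‖ = 2.4176, so e_3 = (0.5783, 0.3253, -0.7148, 0.2209).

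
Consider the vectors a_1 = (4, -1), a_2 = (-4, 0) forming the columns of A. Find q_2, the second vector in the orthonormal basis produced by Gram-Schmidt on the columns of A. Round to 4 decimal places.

q_2 = (-0.2425, -0.9701)

a_1 = (4, -1); ‖a_1‖ = 4.1231, so q_1 = (0.9701, -0.2425).
q_1·a_2 = 0.9701·(-4) + (-0.2425)·0 = -3.8806.
u_2 = a_2 + 3.8806·q_1 = (-0.2353, -0.9412).
‖u_2‖ = 0.9701, so q_2 = (-0.2425, -0.9701).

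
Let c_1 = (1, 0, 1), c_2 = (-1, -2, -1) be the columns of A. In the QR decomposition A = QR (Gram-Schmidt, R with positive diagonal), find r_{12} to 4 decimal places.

r_{12} = -1.4142

c_1 = (1, 0, 1); ‖c_1‖ = 1.4142, so q_1 = (0.7071, 0.0000, 0.7071).
r_{12} = q_1·c_2 = -1.4142.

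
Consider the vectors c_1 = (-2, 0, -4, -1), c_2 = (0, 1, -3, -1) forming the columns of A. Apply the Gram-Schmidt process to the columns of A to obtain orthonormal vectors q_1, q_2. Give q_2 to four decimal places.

q_2 = (0.7206, 0.5820, -0.3049, -0.2217)

c_1 = (-2, 0, -4, -1); ‖c_1‖ = 4.5826, so q_1 = (-0.4364, 0.0000, -0.8729, -0.2182).
q_1·c_2 = (-0.4364)·0 + 0.0000·1 + (-0.8729)·(-3) + (-0.2182)·(-1) = 2.8368.
u_2 = c_2 − 2.8368·q_1 = (1.2381, 1.0000, -0.5238, -0.3810).
‖u_2‖ = 1.7182, so q_2 = (0.7206, 0.5820, -0.3049, -0.2217).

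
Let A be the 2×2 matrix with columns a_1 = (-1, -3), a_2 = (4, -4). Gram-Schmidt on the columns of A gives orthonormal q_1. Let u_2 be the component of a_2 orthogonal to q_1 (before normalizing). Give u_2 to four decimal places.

a_1 = (-1, -3); ‖a_1‖ = 3.1623, so q_1 = (-0.3162, -0.9487).
q_1·a_2 = (-0.3162)·4 + (-0.9487)·(-4) = 2.5298.
u_2 = a_2 − 2.5298·q_1 = (4.8000, -1.6000).

u_2 = (4.8000, -1.6000)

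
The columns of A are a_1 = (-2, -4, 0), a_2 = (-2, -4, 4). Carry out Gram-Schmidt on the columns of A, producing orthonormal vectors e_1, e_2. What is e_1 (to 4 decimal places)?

a_1 = (-2, -4, 0); ‖a_1‖ = 4.4721, so e_1 = (-0.4472, -0.8944, 0.0000).

e_1 = (-0.4472, -0.8944, 0.0000)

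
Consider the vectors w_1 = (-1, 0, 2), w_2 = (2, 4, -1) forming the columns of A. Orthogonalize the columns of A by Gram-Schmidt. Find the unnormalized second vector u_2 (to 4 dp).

u_2 = (1.2000, 4.0000, 0.6000)

e_1 = w_1/‖w_1‖ = (-1, 0, 2)/2.2361 = (-0.4472, 0.0000, 0.8944).
r_{12} = e_1·w_2 = -1.7889.
u_2 = w_2 + 1.7889·e_1 = (1.2000, 4.0000, 0.6000).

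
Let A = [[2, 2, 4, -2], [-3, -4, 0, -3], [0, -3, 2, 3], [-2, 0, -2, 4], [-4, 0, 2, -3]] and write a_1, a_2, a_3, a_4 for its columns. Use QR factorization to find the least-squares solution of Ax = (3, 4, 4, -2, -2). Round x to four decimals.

a_1 = (2, -3, 0, -2, -4); ‖a_1‖ = 5.7446, so e_1 = (0.3482, -0.5222, 0.0000, -0.3482, -0.6963).
e_1·a_2 = 0.3482·2 + (-0.5222)·(-4) + 0.0000·(-3) + (-0.3482)·0 + (-0.6963)·0 = 2.7852.
u_2 = a_2 − 2.7852·e_1 = (1.0303, -2.5455, -3.0000, 0.9697, 1.9394).
‖u_2‖ = 4.6090, so e_2 = (0.2235, -0.5523, -0.6509, 0.2104, 0.4208).
e_1·a_3 = 0.3482·4 + (-0.5222)·0 + 0.0000·2 + (-0.3482)·(-2) + (-0.6963)·2 = 0.6963; e_2·a_3 = 0.2235·4 + (-0.5523)·0 + (-0.6509)·2 + 0.2104·(-2) + 0.4208·2 = 0.0131.
u_3 = a_3 − 0.6963·e_1 − 0.0131·e_2 = (3.7546, 0.3709, 2.0086, -1.7603, 2.4793).
‖u_3‖ = 5.2455, so e_3 = (0.7158, 0.0707, 0.3829, -0.3356, 0.4727).
e_1·a_4 = 0.3482·(-2) + (-0.5222)·(-3) + 0.0000·3 + (-0.3482)·4 + (-0.6963)·(-3) = 1.5667; e_2·a_4 = 0.2235·(-2) + (-0.5523)·(-3) + (-0.6509)·3 + 0.2104·4 + 0.4208·(-3) = -1.1637; e_3·a_4 = 0.7158·(-2) + 0.0707·(-3) + 0.3829·3 + (-0.3356)·4 + 0.4727·(-3) = -3.2553.
u_4 = a_4 − 1.5667·e_1 + 1.1637·e_2 + 3.2553·e_3 = (0.0448, -2.5944, 3.4890, 3.6978, 0.1192).
‖u_4‖ = 5.7091, so e_4 = (0.0078, -0.4544, 0.6111, 0.6477, 0.0209).
Qᵀb = (1.0445, -5.4045, 3.6877, -0.6868).
Back-substitute: x_4 = -0.6868/5.7091 = -0.1203.
x_3 = (3.6877 + 3.2553·(-0.1203))/5.2455 = 0.6284.
x_2 = (-5.4045 − 0.0131·0.6284 + 1.1637·(-0.1203))/4.6090 = -1.2048.
x_1 = (1.0445 − 2.7852·(-1.2048) − 0.6963·0.6284 − 1.5667·(-0.1203))/5.7446 = 0.7226.

x = (0.7226, -1.2048, 0.6284, -0.1203)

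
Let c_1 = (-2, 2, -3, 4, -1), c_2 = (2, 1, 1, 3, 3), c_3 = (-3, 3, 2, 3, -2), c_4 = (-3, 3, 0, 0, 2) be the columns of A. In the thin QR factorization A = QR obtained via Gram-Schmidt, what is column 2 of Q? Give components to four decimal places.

e_2 = (0.4608, 0.1576, 0.2789, 0.5215, 0.6427)

c_1 = (-2, 2, -3, 4, -1); ‖c_1‖ = 5.8310, so e_1 = (-0.3430, 0.3430, -0.5145, 0.6860, -0.1715).
e_1·c_2 = (-0.3430)·2 + 0.3430·1 + (-0.5145)·1 + 0.6860·3 + (-0.1715)·3 = 0.6860.
u_2 = c_2 − 0.6860·e_1 = (2.2353, 0.7647, 1.3529, 2.5294, 3.1176).
‖u_2‖ = 4.8507, so e_2 = (0.4608, 0.1576, 0.2789, 0.5215, 0.6427).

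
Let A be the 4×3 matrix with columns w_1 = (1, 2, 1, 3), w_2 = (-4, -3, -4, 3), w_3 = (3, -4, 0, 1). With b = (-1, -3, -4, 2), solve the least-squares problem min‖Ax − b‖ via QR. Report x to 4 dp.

x = (-0.0635, 0.6732, 0.3405)

w_1 = (1, 2, 1, 3); ‖w_1‖ = 3.8730, so q_1 = (0.2582, 0.5164, 0.2582, 0.7746).
q_1·w_2 = 0.2582·(-4) + 0.5164·(-3) + 0.2582·(-4) + 0.7746·3 = -1.2910.
u_2 = w_2 + 1.2910·q_1 = (-3.6667, -2.3333, -3.6667, 4.0000).
‖u_2‖ = 6.9522, so q_2 = (-0.5274, -0.3356, -0.5274, 0.5754).
q_1·w_3 = 0.2582·3 + 0.5164·(-4) + 0.2582·0 + 0.7746·1 = -0.5164; q_2·w_3 = (-0.5274)·3 + (-0.3356)·(-4) + (-0.5274)·0 + 0.5754·1 = 0.3356.
u_3 = w_3 + 0.5164·q_1 − 0.3356·q_2 = (3.3103, -3.6207, 0.3103, 1.2069).
‖u_3‖ = 5.0617, so q_3 = (0.6540, -0.7153, 0.0613, 0.2384).
Qᵀb = (-1.2910, 4.7946, 1.7236).
Back-substitute: x_3 = 1.7236/5.0617 = 0.3405.
x_2 = (4.7946 − 0.3356·0.3405)/6.9522 = 0.6732.
x_1 = (-1.2910 + 1.2910·0.6732 + 0.5164·0.3405)/3.8730 = -0.0635.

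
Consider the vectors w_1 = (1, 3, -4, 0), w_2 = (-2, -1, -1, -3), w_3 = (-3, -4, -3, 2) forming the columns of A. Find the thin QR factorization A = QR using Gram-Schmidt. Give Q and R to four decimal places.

e_1 = w_1/‖w_1‖ = (1, 3, -4, 0)/5.0990 = (0.1961, 0.5883, -0.7845, 0.0000).
r_{12} = e_1·w_2 = -0.1961.
u_2 = w_2 + 0.1961·e_1 = (-1.9615, -0.8846, -1.1538, -3.0000).
‖u_2‖ = 3.8680, so e_2 = (-0.5071, -0.2287, -0.2983, -0.7756).
r_{13} = e_1·w_3 = -0.5883; r_{23} = e_2·w_3 = 1.7799.
u_3 = w_3 + 0.5883·e_1 − 1.7799·e_2 = (-1.9820, -3.2468, -2.9306, 3.3805).
‖u_3‖ = 5.8725, so e_3 = (-0.3375, -0.5529, -0.4990, 0.5756).

Q = [[0.1961, -0.5071, -0.3375], [0.5883, -0.2287, -0.5529], [-0.7845, -0.2983, -0.4990], [0.0000, -0.7756, 0.5756]], R = [[5.0990, -0.1961, -0.5883], [0.0000, 3.8680, 1.7799], [0.0000, 0.0000, 5.8725]]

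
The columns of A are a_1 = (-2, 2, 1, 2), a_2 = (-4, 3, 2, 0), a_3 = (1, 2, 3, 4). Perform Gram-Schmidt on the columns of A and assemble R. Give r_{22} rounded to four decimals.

a_1 = (-2, 2, 1, 2); ‖a_1‖ = 3.6056, so e_1 = (-0.5547, 0.5547, 0.2774, 0.5547).
e_1·a_2 = (-0.5547)·(-4) + 0.5547·3 + 0.2774·2 + 0.5547·0 = 4.4376.
u_2 = a_2 − 4.4376·e_1 = (-1.5385, 0.5385, 0.7692, -2.4615).
r_{22} = ‖u_2‖ = 3.0509.

r_{22} = 3.0509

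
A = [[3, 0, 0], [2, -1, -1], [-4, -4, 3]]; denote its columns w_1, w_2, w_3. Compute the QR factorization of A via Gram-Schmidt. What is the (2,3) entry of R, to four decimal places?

r_{23} = -1.3253

e_1 = w_1/‖w_1‖ = (3, 2, -4)/5.3852 = (0.5571, 0.3714, -0.7428).
r_{12} = e_1·w_2 = 2.5997.
u_2 = w_2 − 2.5997·e_1 = (-1.4483, -1.9655, -2.0690).
‖u_2‖ = 3.2002, so e_2 = (-0.4526, -0.6142, -0.6465).
r_{23} = e_2·w_3 = -1.3253.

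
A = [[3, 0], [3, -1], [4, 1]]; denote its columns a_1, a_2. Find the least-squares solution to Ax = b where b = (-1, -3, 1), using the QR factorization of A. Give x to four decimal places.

a_1 = (3, 3, 4); ‖a_1‖ = 5.8310, so e_1 = (0.5145, 0.5145, 0.6860).
e_1·a_2 = 0.5145·0 + 0.5145·(-1) + 0.6860·1 = 0.1715.
u_2 = a_2 − 0.1715·e_1 = (-0.0882, -1.0882, 0.8824).
‖u_2‖ = 1.4038, so e_2 = (-0.0629, -0.7752, 0.6286).
Qᵀb = (-1.3720, 3.0171).
Back-substitute: x_2 = 3.0171/1.4038 = 2.1493.
x_1 = (-1.3720 − 0.1715·2.1493)/5.8310 = -0.2985.

x = (-0.2985, 2.1493)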